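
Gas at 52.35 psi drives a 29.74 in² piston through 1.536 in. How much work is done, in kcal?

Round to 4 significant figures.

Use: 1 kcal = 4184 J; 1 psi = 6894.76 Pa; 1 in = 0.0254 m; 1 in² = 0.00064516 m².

0.06458 kcal

52.35 psi → 360941 Pa
29.74 in² → 0.0191871 m²
F = P × A = 360941 × 0.0191871 = 6925.41 N
1.536 in → 0.0390144 m
W = F × d = 6925.41 × 0.0390144 = 270.191 J
In kcal: 270.191 / 4184 = 0.0645772 kcal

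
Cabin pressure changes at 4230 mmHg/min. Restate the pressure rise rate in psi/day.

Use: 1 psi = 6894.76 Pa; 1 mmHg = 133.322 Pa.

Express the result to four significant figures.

1.178×10⁵ psi/day

4230 mmHg/min × 133.322 Pa/mmHg ÷ 60 s/min = 9399.2 Pa/s
9399.2 Pa/s ÷ 6894.76 Pa/psi × 86400 s/day = 117784 psi/day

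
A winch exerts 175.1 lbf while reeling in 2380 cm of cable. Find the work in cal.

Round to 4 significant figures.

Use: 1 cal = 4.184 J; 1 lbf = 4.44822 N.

4431 cal

175.1 lbf × 4.44822 = 778.883 N
2380 cm × 0.01 = 23.8 m
W = F × d = 778.883 N × 23.8 m = 18537.4 J
18537.4 J ÷ (4.184 J/cal) = 4430.54 cal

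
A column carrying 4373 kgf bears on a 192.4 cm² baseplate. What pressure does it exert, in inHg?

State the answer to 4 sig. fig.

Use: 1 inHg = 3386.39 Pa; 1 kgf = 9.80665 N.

4373 kgf × 9.80665 → 42884.5 N
192.4 cm² × 0.0001 → 0.01924 m²
P = F / A = 42884.5 N / 0.01924 m² = 2.22892×10⁶ Pa
2.22892×10⁶ Pa ÷ (3386.39 Pa/inHg) = 658.199 inHg

658.2 inHg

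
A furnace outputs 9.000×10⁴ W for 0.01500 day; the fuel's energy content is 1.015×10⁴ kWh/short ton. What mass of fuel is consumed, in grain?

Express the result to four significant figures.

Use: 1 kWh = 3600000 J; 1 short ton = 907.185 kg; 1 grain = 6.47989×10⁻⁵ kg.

0.01500 day → 1296 s
E = P × t = 90000 × 1296 = 1.1664×10⁸ J
1.015×10⁴ kWh/short ton → 4.02784×10⁷ J/kg
m = E / e_s = 1.1664×10⁸ / 4.02784×10⁷ = 2.89584 kg
In grain: 2.89584 / 6.47989×10⁻⁵ = 44689.6 grain

4.469×10⁴ grain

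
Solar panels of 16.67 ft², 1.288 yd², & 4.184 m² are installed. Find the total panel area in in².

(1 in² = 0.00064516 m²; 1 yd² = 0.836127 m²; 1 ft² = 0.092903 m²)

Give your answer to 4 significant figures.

1.055×10⁴ in²

16.67 ft² × 0.092903 = 1.54869 m²
1.288 yd² × 0.836127 = 1.07693 m²
4.184 m² (already m²)
Sum: 1.54869 + 1.07693 + 4.184 = 6.80962 m²
In in²: 6.80962 / 0.00064516 = 10554.9 in²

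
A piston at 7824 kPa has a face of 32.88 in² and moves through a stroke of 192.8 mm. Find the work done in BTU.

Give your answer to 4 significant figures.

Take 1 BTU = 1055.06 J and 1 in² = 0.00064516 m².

30.33 BTU

7824 kPa → 7.824×10⁶ Pa
32.88 in² → 0.0212129 m²
F = P × A = 7.824×10⁶ × 0.0212129 = 165970 N
192.8 mm → 0.1928 m
W = F × d = 165970 × 0.1928 = 31999 J
In BTU: 31999 / 1055.06 = 30.3291 BTU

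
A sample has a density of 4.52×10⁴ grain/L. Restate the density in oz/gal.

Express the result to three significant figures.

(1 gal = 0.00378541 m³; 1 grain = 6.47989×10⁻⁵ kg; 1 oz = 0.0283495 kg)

391 oz/gal

4.52×10⁴ grain/L × 6.47989×10⁻⁵ kg/grain ÷ 0.001 m³/L = 2928.91 kg/m³
2928.91 kg/m³ ÷ 0.0283495 kg/oz × 0.00378541 m³/gal = 391.087 oz/gal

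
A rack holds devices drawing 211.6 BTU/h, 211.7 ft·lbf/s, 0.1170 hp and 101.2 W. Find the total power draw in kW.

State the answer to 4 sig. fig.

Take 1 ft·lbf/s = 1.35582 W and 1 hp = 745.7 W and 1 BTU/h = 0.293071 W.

0.5375 kW

211.6 BTU/h × 0.293071 → 62.0138 W
211.7 ft·lbf/s × 1.35582 → 287.027 W
0.1170 hp × 745.7 → 87.2469 W
101.2 W (already W)
Combined: 62.0138 + 287.027 + 87.2469 + 101.2 = 537.488 W
In kW: 537.488 / 1000 = 0.537488 kW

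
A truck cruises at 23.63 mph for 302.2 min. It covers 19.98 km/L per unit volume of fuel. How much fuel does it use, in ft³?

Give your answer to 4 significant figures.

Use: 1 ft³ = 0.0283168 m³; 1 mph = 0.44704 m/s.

23.63 mph → 10.5636 m/s
302.2 min → 18132 s
d = v × t = 10.5636 × 18132 = 191539 m
19.98 km/L → 1.998×10⁷ m/m³
V = d / (distance per unit fuel) = 191539 / 1.998×10⁷ = 0.00958654 m³
In ft³: 0.00958654 / 0.0283168 = 0.338546 ft³

0.3385 ft³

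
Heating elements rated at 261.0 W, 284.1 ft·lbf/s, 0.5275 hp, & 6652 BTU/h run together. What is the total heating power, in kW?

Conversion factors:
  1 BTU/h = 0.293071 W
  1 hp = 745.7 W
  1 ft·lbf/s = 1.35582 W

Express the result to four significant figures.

2.989 kW

261.0 W (already W)
284.1 ft·lbf/s × 1.35582 = 385.188 W
0.5275 hp × 745.7 = 393.357 W
6652 BTU/h × 0.293071 = 1949.51 W
Combined: 261 + 385.188 + 393.357 + 1949.51 = 2989.06 W
In kW: 2989.06 / 1000 = 2.98906 kW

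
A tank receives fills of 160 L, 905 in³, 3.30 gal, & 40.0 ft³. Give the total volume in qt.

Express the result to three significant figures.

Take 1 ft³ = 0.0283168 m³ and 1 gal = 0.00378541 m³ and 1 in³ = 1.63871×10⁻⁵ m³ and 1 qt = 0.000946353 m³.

160 L × 0.001 → 0.16 m³
905 in³ × 1.63871×10⁻⁵ → 0.0148303 m³
3.30 gal × 0.00378541 → 0.0124919 m³
40.0 ft³ × 0.0283168 → 1.13267 m³
Total: 0.16 + 0.0148303 + 0.0124919 + 1.13267 = 1.31999 m³
In qt: 1.31999 / 0.000946353 = 1394.82 qt

1390 qt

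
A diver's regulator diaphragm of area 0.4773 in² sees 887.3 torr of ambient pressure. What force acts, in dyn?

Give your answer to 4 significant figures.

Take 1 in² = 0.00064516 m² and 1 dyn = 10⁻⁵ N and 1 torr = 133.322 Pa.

3.643×10⁶ dyn

887.3 torr × 133.322 → 118297 Pa
0.4773 in² × 0.00064516 → 3.07935×10⁻⁴ m²
F = P × A = 118297 Pa × 3.07935×10⁻⁴ m² = 36.4278 N
36.4278 N ÷ (10⁻⁵ N/dyn) = 3.64278×10⁶ dyn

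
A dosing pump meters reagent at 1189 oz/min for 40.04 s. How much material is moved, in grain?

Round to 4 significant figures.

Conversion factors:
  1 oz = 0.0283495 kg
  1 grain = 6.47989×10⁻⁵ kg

1189 oz/min → 0.561793 kg/s
m = ṁ × t = 0.561793 × 40.04 = 22.4942 kg
In grain: 22.4942 / 6.47989×10⁻⁵ = 347139 grain

3.471×10⁵ grain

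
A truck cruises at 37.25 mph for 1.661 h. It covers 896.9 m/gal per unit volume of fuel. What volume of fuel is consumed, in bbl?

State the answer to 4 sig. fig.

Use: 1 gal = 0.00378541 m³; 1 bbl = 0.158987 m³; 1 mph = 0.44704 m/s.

2.643 bbl

37.25 mph → 16.6522 m/s
1.661 h → 5979.6 s
d = v × t = 16.6522 × 5979.6 = 99573.5 m
896.9 m/gal → 236936 m/m³
V = d / (distance per unit fuel) = 99573.5 / 236936 = 0.420255 m³
In bbl: 0.420255 / 0.158987 = 2.64333 bbl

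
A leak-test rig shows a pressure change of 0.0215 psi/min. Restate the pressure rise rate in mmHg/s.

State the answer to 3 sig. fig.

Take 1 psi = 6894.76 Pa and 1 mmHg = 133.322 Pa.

0.0215 psi/min × 6894.76 Pa/psi ÷ 60 s/min = 2.47062 Pa/s
2.47062 Pa/s ÷ 133.322 Pa/mmHg = 0.0185312 mmHg/s

0.0185 mmHg/s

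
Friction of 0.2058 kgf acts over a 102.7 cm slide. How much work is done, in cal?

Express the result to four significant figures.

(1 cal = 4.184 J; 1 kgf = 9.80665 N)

0.2058 kgf × 9.80665 = 2.01821 N
102.7 cm × 0.01 = 1.027 m
W = F × d = 2.01821 N × 1.027 m = 2.0727 J
2.0727 J ÷ (4.184 J/cal) = 0.495387 cal

0.4954 cal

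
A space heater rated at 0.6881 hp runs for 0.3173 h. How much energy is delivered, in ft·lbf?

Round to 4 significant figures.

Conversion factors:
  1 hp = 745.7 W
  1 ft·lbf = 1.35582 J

0.6881 hp × 745.7 = 513.116 W
0.3173 h × 3600 = 1142.28 s
E = P × t = 513.116 W × 1142.28 s = 586122 J
586122 J ÷ (1.35582 J/ft·lbf) = 432301 ft·lbf

4.323×10⁵ ft·lbf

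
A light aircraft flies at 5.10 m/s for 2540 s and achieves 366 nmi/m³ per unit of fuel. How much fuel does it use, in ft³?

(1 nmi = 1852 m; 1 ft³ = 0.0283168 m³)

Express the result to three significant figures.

d = v × t = 5.1 × 2540 = 12954 m
366 nmi/m³ → 677832 m/m³
V = d / (distance per unit fuel) = 12954 / 677832 = 0.0191109 m³
In ft³: 0.0191109 / 0.0283168 = 0.674896 ft³

0.675 ft³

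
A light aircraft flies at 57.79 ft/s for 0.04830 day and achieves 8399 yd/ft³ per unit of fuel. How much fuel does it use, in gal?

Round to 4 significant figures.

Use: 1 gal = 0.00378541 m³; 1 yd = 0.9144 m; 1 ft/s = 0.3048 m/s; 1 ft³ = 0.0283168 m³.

57.79 ft/s → 17.6144 m/s
0.04830 day → 4173.12 s
d = v × t = 17.6144 × 4173.12 = 73507 m
8399 yd/ft³ → 271219 m/m³
V = d / (distance per unit fuel) = 73507 / 271219 = 0.271025 m³
In gal: 0.271025 / 0.00378541 = 71.5973 gal

71.60 gal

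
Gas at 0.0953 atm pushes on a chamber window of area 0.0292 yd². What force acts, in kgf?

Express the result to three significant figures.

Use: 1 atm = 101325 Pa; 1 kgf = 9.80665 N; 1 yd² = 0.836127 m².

0.0953 atm × 101325 = 9656.27 Pa
0.0292 yd² × 0.836127 = 0.0244149 m²
F = P × A = 9656.27 Pa × 0.0244149 m² = 235.757 N
235.757 N ÷ (9.80665 N/kgf) = 24.0405 kgf

24.0 kgf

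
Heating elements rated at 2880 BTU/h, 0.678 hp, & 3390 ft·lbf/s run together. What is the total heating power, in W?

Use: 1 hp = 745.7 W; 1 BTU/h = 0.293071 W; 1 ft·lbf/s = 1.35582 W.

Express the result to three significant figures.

2880 BTU/h × 0.293071 = 844.044 W
0.678 hp × 745.7 = 505.585 W
3390 ft·lbf/s × 1.35582 = 4596.23 W
Total: 844.044 + 505.585 + 4596.23 = 5945.86 W

5950 W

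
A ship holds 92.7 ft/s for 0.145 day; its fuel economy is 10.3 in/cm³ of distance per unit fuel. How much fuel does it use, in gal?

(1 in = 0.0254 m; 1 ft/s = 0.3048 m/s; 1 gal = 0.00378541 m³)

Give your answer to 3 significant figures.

92.7 ft/s → 28.255 m/s
0.145 day → 12528 s
d = v × t = 28.255 × 12528 = 353979 m
10.3 in/cm³ → 261620 m/m³
V = d / (distance per unit fuel) = 353979 / 261620 = 1.35303 m³
In gal: 1.35303 / 0.00378541 = 357.433 gal

357 gal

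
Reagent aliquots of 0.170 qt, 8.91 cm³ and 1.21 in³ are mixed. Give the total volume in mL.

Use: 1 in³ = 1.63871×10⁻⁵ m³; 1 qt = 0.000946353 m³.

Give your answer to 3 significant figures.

0.170 qt × 0.000946353 = 1.6088×10⁻⁴ m³
8.91 cm³ × 10⁻⁶ = 8.91×10⁻⁶ m³
1.21 in³ × 1.63871×10⁻⁵ = 1.98284×10⁻⁵ m³
Sum: 1.6088×10⁻⁴ + 8.91×10⁻⁶ + 1.98284×10⁻⁵ = 1.89618×10⁻⁴ m³
In mL: 1.89618×10⁻⁴ / 10⁻⁶ = 189.618 mL

190 mL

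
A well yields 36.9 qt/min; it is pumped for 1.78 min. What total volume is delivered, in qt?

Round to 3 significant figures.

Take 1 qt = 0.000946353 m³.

65.7 qt

36.9 qt/min → 5.82007×10⁻⁴ m³/s
1.78 min → 106.8 s
V = Q × t = 5.82007×10⁻⁴ × 106.8 = 0.0621583 m³
In qt: 0.0621583 / 0.000946353 = 65.6819 qt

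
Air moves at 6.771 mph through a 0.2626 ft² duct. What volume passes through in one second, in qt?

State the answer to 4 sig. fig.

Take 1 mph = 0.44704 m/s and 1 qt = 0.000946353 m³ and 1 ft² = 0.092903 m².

6.771 mph × 0.44704 = 3.02691 m/s
0.2626 ft² × 0.092903 = 0.0243963 m²
V = v × A × t = 3.02691 m/s × 0.0243963 m² × 1 s = 0.0738454 m³
0.0738454 m³ ÷ (0.000946353 m³/qt) = 78.0316 qt

78.03 qt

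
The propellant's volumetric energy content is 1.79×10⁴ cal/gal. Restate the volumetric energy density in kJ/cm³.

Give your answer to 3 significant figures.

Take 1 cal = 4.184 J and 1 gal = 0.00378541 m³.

1.79×10⁴ cal/gal × 4.184 J/cal ÷ 0.00378541 m³/gal = 1.97848×10⁷ J/m³
1.97848×10⁷ J/m³ ÷ 1000 J/kJ × 10⁻⁶ m³/cm³ = 0.0197848 kJ/cm³

0.0198 kJ/cm³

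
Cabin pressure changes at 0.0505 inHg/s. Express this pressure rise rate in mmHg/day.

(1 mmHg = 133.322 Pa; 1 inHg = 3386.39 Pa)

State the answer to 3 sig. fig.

1.11×10⁵ mmHg/day

0.0505 inHg/s × 3386.39 Pa/inHg = 171.013 Pa/s
171.013 Pa/s ÷ 133.322 Pa/mmHg × 86400 s/day = 110826 mmHg/day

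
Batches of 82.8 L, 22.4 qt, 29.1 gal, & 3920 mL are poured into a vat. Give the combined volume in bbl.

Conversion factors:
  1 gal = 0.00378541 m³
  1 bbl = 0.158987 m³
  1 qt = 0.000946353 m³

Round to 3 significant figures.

82.8 L × 0.001 = 0.0828 m³
22.4 qt × 0.000946353 = 0.0211983 m³
29.1 gal × 0.00378541 = 0.110155 m³
3920 mL × 10⁻⁶ = 0.00392 m³
Combined: 0.0828 + 0.0211983 + 0.110155 + 0.00392 = 0.218073 m³
In bbl: 0.218073 / 0.158987 = 1.37164 bbl

1.37 bbl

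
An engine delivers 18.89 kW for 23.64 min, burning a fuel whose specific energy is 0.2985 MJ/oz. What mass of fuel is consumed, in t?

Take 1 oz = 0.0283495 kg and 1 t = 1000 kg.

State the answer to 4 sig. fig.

0.002545 t

18.89 kW → 18890 W
23.64 min → 1418.4 s
E = P × t = 18890 × 1418.4 = 2.67936×10⁷ J
0.2985 MJ/oz → 1.05293×10⁷ J/kg
m = E / e_s = 2.67936×10⁷ / 1.05293×10⁷ = 2.54467 kg
In t: 2.54467 / 1000 = 0.00254467 t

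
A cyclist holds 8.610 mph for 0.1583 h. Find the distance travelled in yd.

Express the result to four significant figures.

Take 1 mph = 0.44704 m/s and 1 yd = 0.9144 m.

8.610 mph × 0.44704 = 3.84901 m/s
0.1583 h × 3600 = 569.88 s
d = v × t = 3.84901 m/s × 569.88 s = 2193.47 m
2193.47 m ÷ (0.9144 m/yd) = 2398.81 yd

2399 yd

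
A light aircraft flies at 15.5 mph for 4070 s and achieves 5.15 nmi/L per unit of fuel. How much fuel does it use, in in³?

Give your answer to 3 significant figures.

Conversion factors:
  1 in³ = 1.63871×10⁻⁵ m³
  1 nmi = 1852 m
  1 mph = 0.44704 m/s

180 in³

15.5 mph → 6.92912 m/s
d = v × t = 6.92912 × 4070 = 28201.5 m
5.15 nmi/L → 9.5378×10⁶ m/m³
V = d / (distance per unit fuel) = 28201.5 / 9.5378×10⁶ = 0.00295681 m³
In in³: 0.00295681 / 1.63871×10⁻⁵ = 180.435 in³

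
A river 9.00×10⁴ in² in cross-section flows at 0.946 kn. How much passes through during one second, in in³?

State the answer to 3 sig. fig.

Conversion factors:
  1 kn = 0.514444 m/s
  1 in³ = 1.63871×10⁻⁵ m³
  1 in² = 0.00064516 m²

1.72×10⁶ in³

0.946 kn × 0.514444 = 0.486664 m/s
9.00×10⁴ in² × 0.00064516 = 58.0644 m²
V = v × A × t = 0.486664 m/s × 58.0644 m² × 1 s = 28.2579 m³
28.2579 m³ ÷ (1.63871×10⁻⁵ m³/in³) = 1.7244×10⁶ in³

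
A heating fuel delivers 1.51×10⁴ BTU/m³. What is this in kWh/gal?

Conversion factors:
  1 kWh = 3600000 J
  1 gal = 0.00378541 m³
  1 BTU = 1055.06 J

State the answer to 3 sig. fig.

1.51×10⁴ BTU/m³ × 1055.06 J/BTU = 1.59314×10⁷ J/m³
1.59314×10⁷ J/m³ ÷ 3600000 J/kWh × 0.00378541 m³/gal = 0.0167519 kWh/gal

0.0168 kWh/gal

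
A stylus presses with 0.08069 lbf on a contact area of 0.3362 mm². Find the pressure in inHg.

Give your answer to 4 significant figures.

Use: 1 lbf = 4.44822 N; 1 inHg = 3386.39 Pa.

315.3 inHg

0.08069 lbf × 4.44822 → 0.358927 N
0.3362 mm² × 10⁻⁶ → 3.362×10⁻⁷ m²
P = F / A = 0.358927 N / 3.362×10⁻⁷ m² = 1.0676×10⁶ Pa
1.0676×10⁶ Pa ÷ (3386.39 Pa/inHg) = 315.262 inHg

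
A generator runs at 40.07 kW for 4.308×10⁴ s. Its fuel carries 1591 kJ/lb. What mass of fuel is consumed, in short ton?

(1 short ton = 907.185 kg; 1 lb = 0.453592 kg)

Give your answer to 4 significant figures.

0.5425 short ton

40.07 kW → 40070 W
E = P × t = 40070 × 43080 = 1.72622×10⁹ J
1591 kJ/lb → 3.50756×10⁶ J/kg
m = E / e_s = 1.72622×10⁹ / 3.50756×10⁶ = 492.143 kg
In short ton: 492.143 / 907.185 = 0.542495 short ton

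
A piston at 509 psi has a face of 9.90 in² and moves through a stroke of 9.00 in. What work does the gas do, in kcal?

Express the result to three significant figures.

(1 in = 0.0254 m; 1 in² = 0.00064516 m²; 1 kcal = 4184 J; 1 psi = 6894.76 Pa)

1.22 kcal

509 psi → 3.50943×10⁶ Pa
9.90 in² → 0.00638708 m²
F = P × A = 3.50943×10⁶ × 0.00638708 = 22415 N
9.00 in → 0.2286 m
W = F × d = 22415 × 0.2286 = 5124.07 J
In kcal: 5124.07 / 4184 = 1.22468 kcal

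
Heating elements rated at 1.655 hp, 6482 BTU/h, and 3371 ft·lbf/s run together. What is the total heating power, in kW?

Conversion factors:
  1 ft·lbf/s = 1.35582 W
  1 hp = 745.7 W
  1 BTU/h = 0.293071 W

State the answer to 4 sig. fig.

1.655 hp × 745.7 → 1234.13 W
6482 BTU/h × 0.293071 → 1899.69 W
3371 ft·lbf/s × 1.35582 → 4570.47 W
Total: 1234.13 + 1899.69 + 4570.47 = 7704.29 W
In kW: 7704.29 / 1000 = 7.70429 kW

7.704 kW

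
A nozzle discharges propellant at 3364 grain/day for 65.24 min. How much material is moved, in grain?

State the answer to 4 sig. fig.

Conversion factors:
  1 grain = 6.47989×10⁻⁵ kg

152.4 grain

3364 grain/day → 2.52296×10⁻⁶ kg/s
65.24 min → 3914.4 s
m = ṁ × t = 2.52296×10⁻⁶ × 3914.4 = 0.00987587 kg
In grain: 0.00987587 / 6.47989×10⁻⁵ = 152.408 grain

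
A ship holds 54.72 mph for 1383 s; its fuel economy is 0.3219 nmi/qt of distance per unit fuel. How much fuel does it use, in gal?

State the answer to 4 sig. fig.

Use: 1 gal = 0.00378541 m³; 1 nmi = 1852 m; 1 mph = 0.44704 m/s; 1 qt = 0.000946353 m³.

14.19 gal

54.72 mph → 24.462 m/s
d = v × t = 24.462 × 1383 = 33830.9 m
0.3219 nmi/qt → 629954 m/m³
V = d / (distance per unit fuel) = 33830.9 / 629954 = 0.0537038 m³
In gal: 0.0537038 / 0.00378541 = 14.187 gal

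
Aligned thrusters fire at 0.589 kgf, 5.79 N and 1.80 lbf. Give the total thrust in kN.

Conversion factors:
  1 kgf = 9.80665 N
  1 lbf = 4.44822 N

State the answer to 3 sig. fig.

0.0196 kN

0.589 kgf × 9.80665 → 5.77612 N
5.79 N (already N)
1.80 lbf × 4.44822 → 8.0068 N
Sum: 5.77612 + 5.79 + 8.0068 = 19.5729 N
In kN: 19.5729 / 1000 = 0.0195729 kN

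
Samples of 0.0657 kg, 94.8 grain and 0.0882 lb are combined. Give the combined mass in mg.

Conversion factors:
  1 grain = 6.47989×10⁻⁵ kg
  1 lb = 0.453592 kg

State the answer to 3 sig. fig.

1.12×10⁵ mg

0.0657 kg (already kg)
94.8 grain × 6.47989×10⁻⁵ → 0.00614294 kg
0.0882 lb × 0.453592 → 0.0400068 kg
Sum: 0.0657 + 0.00614294 + 0.0400068 = 0.11185 kg
In mg: 0.11185 / 10⁻⁶ = 111850 mg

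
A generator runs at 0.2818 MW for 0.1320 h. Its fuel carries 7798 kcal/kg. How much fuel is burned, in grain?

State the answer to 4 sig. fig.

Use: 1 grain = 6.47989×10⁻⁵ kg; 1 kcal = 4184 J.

6.334×10⁴ grain

0.2818 MW → 281800 W
0.1320 h → 475.2 s
E = P × t = 281800 × 475.2 = 1.33911×10⁸ J
7798 kcal/kg → 3.26268×10⁷ J/kg
m = E / e_s = 1.33911×10⁸ / 3.26268×10⁷ = 4.10433 kg
In grain: 4.10433 / 6.47989×10⁻⁵ = 63339.5 grain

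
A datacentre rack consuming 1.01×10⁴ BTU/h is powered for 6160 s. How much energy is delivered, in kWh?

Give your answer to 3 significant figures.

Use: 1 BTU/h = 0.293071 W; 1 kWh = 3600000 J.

5.06 kWh

1.01×10⁴ BTU/h × 0.293071 → 2960.02 W
E = P × t = 2960.02 W × 6160 s = 1.82337×10⁷ J
1.82337×10⁷ J ÷ (3600000 J/kWh) = 5.06492 kWh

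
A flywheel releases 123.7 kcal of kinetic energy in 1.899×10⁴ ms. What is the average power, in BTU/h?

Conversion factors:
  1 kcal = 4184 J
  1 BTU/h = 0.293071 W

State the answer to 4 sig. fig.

9.300×10⁴ BTU/h

123.7 kcal × 4184 = 517561 J
1.899×10⁴ ms × 0.001 = 18.99 s
P = E / t = 517561 J / 18.99 s = 27254.4 W
27254.4 W ÷ (0.293071 W/BTU/h) = 92995.9 BTU/h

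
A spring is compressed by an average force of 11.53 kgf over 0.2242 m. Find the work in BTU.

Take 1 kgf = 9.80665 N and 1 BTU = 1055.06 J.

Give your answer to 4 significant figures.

11.53 kgf × 9.80665 → 113.071 N
W = F × d = 113.071 N × 0.2242 m = 25.3505 J
25.3505 J ÷ (1055.06 J/BTU) = 0.0240275 BTU

0.02403 BTU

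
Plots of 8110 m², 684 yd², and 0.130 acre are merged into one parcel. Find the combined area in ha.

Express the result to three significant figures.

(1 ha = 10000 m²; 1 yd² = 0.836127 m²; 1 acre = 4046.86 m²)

8110 m² (already m²)
684 yd² × 0.836127 = 571.911 m²
0.130 acre × 4046.86 = 526.092 m²
Combined: 8110 + 571.911 + 526.092 = 9208 m²
In ha: 9208 / 10000 = 0.9208 ha

0.921 ha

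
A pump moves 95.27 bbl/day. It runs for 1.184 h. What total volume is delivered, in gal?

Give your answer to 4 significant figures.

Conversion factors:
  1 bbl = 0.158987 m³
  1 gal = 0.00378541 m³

197.4 gal

95.27 bbl/day → 1.75309×10⁻⁴ m³/s
1.184 h → 4262.4 s
V = Q × t = 1.75309×10⁻⁴ × 4262.4 = 0.747237 m³
In gal: 0.747237 / 0.00378541 = 197.399 gal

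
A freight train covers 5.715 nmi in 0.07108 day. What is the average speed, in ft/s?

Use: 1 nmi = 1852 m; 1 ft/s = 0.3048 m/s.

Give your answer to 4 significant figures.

5.654 ft/s

5.715 nmi × 1852 = 10584.2 m
0.07108 day × 86400 = 6141.31 s
v = d / t = 10584.2 m / 6141.31 s = 1.72344 m/s
1.72344 m/s ÷ (0.3048 m/s/ft/s) = 5.65433 ft/s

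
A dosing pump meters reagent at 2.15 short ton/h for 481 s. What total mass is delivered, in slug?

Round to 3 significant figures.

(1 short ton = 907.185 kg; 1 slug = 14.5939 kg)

17.9 slug

2.15 short ton/h → 0.541791 kg/s
m = ṁ × t = 0.541791 × 481 = 260.601 kg
In slug: 260.601 / 14.5939 = 17.8568 slug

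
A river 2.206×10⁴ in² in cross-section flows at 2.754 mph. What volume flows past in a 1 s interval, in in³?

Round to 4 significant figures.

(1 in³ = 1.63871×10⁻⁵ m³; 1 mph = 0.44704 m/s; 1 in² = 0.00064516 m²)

1.069×10⁶ in³

2.754 mph × 0.44704 → 1.23115 m/s
2.206×10⁴ in² × 0.00064516 → 14.2322 m²
V = v × A × t = 1.23115 m/s × 14.2322 m² × 1 s = 17.522 m³
17.522 m³ ÷ (1.63871×10⁻⁵ m³/in³) = 1.06926×10⁶ in³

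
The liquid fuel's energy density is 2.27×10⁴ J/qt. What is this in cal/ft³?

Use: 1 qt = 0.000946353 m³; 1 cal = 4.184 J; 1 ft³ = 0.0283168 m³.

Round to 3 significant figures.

1.62×10⁵ cal/ft³

2.27×10⁴ J/qt ÷ 0.000946353 m³/qt = 2.39868×10⁷ J/m³
2.39868×10⁷ J/m³ ÷ 4.184 J/cal × 0.0283168 m³/ft³ = 162340 cal/ft³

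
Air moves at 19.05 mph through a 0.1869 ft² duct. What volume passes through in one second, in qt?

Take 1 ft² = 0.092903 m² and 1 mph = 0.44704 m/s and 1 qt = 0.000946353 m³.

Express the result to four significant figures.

156.3 qt

19.05 mph × 0.44704 = 8.51611 m/s
0.1869 ft² × 0.092903 = 0.0173636 m²
V = v × A × t = 8.51611 m/s × 0.0173636 m² × 1 s = 0.14787 m³
0.14787 m³ ÷ (0.000946353 m³/qt) = 156.252 qt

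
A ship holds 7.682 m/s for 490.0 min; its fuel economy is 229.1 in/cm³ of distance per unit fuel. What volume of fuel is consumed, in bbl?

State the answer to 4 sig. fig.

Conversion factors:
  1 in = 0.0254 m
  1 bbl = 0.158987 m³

0.2441 bbl

490.0 min → 29400 s
d = v × t = 7.682 × 29400 = 225851 m
229.1 in/cm³ → 5.81914×10⁶ m/m³
V = d / (distance per unit fuel) = 225851 / 5.81914×10⁶ = 0.0388117 m³
In bbl: 0.0388117 / 0.158987 = 0.244119 bbl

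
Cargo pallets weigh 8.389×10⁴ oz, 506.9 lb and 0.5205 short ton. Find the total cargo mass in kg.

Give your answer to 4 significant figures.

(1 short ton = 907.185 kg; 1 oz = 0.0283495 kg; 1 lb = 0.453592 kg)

8.389×10⁴ oz × 0.0283495 → 2378.24 kg
506.9 lb × 0.453592 → 229.926 kg
0.5205 short ton × 907.185 → 472.19 kg
Sum: 2378.24 + 229.926 + 472.19 = 3080.36 kg

3080 kg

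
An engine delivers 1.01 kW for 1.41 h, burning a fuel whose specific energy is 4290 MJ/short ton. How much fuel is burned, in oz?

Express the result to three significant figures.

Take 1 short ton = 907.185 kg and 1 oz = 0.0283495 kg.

38.2 oz

1.01 kW → 1010 W
1.41 h → 5076 s
E = P × t = 1010 × 5076 = 5.12676×10⁶ J
4290 MJ/short ton → 4.72891×10⁶ J/kg
m = E / e_s = 5.12676×10⁶ / 4.72891×10⁶ = 1.08413 kg
In oz: 1.08413 / 0.0283495 = 38.2416 oz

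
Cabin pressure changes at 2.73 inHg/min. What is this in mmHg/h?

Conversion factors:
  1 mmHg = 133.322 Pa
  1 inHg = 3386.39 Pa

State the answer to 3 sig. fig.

2.73 inHg/min × 3386.39 Pa/inHg ÷ 60 s/min = 154.081 Pa/s
154.081 Pa/s ÷ 133.322 Pa/mmHg × 3600 s/h = 4160.54 mmHg/h

4160 mmHg/h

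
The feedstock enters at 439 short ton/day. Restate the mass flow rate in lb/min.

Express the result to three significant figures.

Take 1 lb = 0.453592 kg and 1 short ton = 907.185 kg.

610 lb/min

439 short ton/day × 907.185 kg/short ton ÷ 86400 s/day = 4.60942 kg/s
4.60942 kg/s ÷ 0.453592 kg/lb × 60 s/min = 609.722 lb/min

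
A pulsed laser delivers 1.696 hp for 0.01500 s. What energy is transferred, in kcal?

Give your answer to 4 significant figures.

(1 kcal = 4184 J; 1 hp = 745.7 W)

1.696 hp × 745.7 → 1264.71 W
E = P × t = 1264.71 W × 0.015 s = 18.9706 J
18.9706 J ÷ (4184 J/kcal) = 0.00453408 kcal

0.004534 kcal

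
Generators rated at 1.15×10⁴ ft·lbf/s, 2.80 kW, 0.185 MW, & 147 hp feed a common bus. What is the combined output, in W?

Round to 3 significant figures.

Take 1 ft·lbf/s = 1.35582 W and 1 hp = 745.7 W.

3.13×10⁵ W

1.15×10⁴ ft·lbf/s × 1.35582 → 15591.9 W
2.80 kW × 1000 → 2800 W
0.185 MW × 1000000 → 185000 W
147 hp × 745.7 → 109618 W
Total: 15591.9 + 2800 + 185000 + 109618 = 313010 W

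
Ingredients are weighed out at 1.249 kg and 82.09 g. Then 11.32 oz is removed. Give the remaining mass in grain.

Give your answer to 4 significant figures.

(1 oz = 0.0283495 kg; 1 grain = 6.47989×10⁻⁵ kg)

1.249 kg (already kg)
82.09 g × 0.001 = 0.08209 kg
11.32 oz × 0.0283495 = 0.320916 kg
Sum: 1.249 + 0.08209 − 0.320916 = 1.01017 kg
In grain: 1.01017 / 6.47989×10⁻⁵ = 15589.3 grain

1.559×10⁴ grain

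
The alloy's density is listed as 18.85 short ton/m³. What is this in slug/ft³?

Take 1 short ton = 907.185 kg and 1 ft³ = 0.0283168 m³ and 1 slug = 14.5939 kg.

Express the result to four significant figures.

18.85 short ton/m³ × 907.185 kg/short ton = 17100.4 kg/m³
17100.4 kg/m³ ÷ 14.5939 kg/slug × 0.0283168 m³/ft³ = 33.1802 slug/ft³

33.18 slug/ft³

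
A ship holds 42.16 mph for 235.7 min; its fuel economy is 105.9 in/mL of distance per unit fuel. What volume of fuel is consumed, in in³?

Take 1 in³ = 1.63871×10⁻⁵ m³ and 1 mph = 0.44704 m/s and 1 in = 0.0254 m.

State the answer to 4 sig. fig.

6047 in³

42.16 mph → 18.8472 m/s
235.7 min → 14142 s
d = v × t = 18.8472 × 14142 = 266537 m
105.9 in/mL → 2.68986×10⁶ m/m³
V = d / (distance per unit fuel) = 266537 / 2.68986×10⁶ = 0.0990895 m³
In in³: 0.0990895 / 1.63871×10⁻⁵ = 6046.8 in³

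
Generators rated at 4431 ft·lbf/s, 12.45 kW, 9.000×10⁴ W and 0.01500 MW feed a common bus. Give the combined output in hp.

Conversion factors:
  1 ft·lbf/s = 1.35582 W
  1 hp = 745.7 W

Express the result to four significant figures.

165.6 hp

4431 ft·lbf/s × 1.35582 → 6007.64 W
12.45 kW × 1000 → 12450 W
9.000×10⁴ W (already W)
0.01500 MW × 1000000 → 15000 W
Combined: 6007.64 + 12450 + 90000 + 15000 = 123458 W
In hp: 123458 / 745.7 = 165.56 hp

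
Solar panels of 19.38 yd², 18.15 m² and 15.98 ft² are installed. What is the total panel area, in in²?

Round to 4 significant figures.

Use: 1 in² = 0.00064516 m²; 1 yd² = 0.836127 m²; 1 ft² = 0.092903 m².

5.555×10⁴ in²

19.38 yd² × 0.836127 → 16.2041 m²
18.15 m² (already m²)
15.98 ft² × 0.092903 → 1.48459 m²
Total: 16.2041 + 18.15 + 1.48459 = 35.8387 m²
In in²: 35.8387 / 0.00064516 = 55550.1 in²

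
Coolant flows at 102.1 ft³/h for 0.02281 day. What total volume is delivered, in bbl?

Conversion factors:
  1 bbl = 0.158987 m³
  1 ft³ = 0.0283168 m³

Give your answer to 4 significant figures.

102.1 ft³/h → 8.03096×10⁻⁴ m³/s
0.02281 day → 1970.78 s
V = Q × t = 8.03096×10⁻⁴ × 1970.78 = 1.58273 m³
In bbl: 1.58273 / 0.158987 = 9.95509 bbl

9.955 bbl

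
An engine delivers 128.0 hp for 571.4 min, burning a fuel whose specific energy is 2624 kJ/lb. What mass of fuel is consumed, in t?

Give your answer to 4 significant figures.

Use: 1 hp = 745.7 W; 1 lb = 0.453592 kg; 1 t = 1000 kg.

0.5657 t

128.0 hp → 95449.6 W
571.4 min → 34284 s
E = P × t = 95449.6 × 34284 = 3.27239×10⁹ J
2624 kJ/lb → 5.78493×10⁶ J/kg
m = E / e_s = 3.27239×10⁹ / 5.78493×10⁶ = 565.675 kg
In t: 565.675 / 1000 = 0.565675 t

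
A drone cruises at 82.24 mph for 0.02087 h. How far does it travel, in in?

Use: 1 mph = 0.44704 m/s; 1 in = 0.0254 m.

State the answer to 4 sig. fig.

1.087×10⁵ in

82.24 mph × 0.44704 → 36.7646 m/s
0.02087 h × 3600 → 75.132 s
d = v × t = 36.7646 m/s × 75.132 s = 2762.2 m
2762.2 m ÷ (0.0254 m/in) = 108748 in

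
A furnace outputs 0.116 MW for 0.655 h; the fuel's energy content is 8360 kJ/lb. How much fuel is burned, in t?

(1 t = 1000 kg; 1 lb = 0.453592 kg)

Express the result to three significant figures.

0.0148 t

0.116 MW → 116000 W
0.655 h → 2358 s
E = P × t = 116000 × 2358 = 2.73528×10⁸ J
8360 kJ/lb → 1.84307×10⁷ J/kg
m = E / e_s = 2.73528×10⁸ / 1.84307×10⁷ = 14.8409 kg
In t: 14.8409 / 1000 = 0.0148409 t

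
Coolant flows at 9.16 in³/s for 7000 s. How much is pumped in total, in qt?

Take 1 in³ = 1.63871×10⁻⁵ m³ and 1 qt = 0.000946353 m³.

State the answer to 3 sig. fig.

1110 qt

9.16 in³/s → 1.50106×10⁻⁴ m³/s
V = Q × t = 1.50106×10⁻⁴ × 7000 = 1.05074 m³
In qt: 1.05074 / 0.000946353 = 1110.3 qt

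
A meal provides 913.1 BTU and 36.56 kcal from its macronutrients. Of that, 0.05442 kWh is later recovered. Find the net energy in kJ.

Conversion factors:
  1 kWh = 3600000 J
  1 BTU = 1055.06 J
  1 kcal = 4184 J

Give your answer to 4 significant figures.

920.4 kJ

913.1 BTU × 1055.06 → 963375 J
36.56 kcal × 4184 → 152967 J
0.05442 kWh × 3600000 → 195912 J
Result: 963375 + 152967 − 195912 = 920430 J
In kJ: 920430 / 1000 = 920.43 kJ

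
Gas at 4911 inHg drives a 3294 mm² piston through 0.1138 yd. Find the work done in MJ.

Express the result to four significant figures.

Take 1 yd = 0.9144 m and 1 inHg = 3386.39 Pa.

4911 inHg → 1.66306×10⁷ Pa
3294 mm² → 0.003294 m²
F = P × A = 1.66306×10⁷ × 0.003294 = 54781.2 N
0.1138 yd → 0.104059 m
W = F × d = 54781.2 × 0.104059 = 5700.48 J
In MJ: 5700.48 / 1000000 = 0.00570048 MJ

0.005700 MJ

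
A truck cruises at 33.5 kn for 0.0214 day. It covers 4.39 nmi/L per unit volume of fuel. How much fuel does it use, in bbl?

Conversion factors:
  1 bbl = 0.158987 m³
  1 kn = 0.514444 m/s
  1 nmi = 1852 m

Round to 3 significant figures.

33.5 kn → 17.2339 m/s
0.0214 day → 1848.96 s
d = v × t = 17.2339 × 1848.96 = 31864.8 m
4.39 nmi/L → 8.13028×10⁶ m/m³
V = d / (distance per unit fuel) = 31864.8 / 8.13028×10⁶ = 0.00391927 m³
In bbl: 0.00391927 / 0.158987 = 0.0246515 bbl

0.0247 bbl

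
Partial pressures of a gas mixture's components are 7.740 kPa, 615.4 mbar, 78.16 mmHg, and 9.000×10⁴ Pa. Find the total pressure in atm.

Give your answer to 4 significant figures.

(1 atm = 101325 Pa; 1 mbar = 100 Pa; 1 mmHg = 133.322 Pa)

1.675 atm

7.740 kPa × 1000 = 7740 Pa
615.4 mbar × 100 = 61540 Pa
78.16 mmHg × 133.322 = 10420.4 Pa
9.000×10⁴ Pa (already Pa)
Sum: 7740 + 61540 + 10420.4 + 90000 = 169700 Pa
In atm: 169700 / 101325 = 1.67481 atm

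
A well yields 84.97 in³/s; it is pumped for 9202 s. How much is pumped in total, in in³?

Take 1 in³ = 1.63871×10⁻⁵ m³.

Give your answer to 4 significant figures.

84.97 in³/s → 0.00139241 m³/s
V = Q × t = 0.00139241 × 9202 = 12.813 m³
In in³: 12.813 / 1.63871×10⁻⁵ = 781896 in³

7.819×10⁵ in³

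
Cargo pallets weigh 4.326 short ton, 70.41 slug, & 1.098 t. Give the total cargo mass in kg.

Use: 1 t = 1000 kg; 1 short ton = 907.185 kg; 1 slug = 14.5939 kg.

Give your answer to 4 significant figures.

6050 kg

4.326 short ton × 907.185 = 3924.48 kg
70.41 slug × 14.5939 = 1027.56 kg
1.098 t × 1000 = 1098 kg
Combined: 3924.48 + 1027.56 + 1098 = 6050.04 kg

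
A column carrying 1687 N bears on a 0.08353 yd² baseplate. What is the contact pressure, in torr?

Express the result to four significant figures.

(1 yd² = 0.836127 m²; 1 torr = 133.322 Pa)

0.08353 yd² × 0.836127 → 0.0698417 m²
P = F / A = 1687 N / 0.0698417 m² = 24154.6 Pa
24154.6 Pa ÷ (133.322 Pa/torr) = 181.175 torr

181.2 torr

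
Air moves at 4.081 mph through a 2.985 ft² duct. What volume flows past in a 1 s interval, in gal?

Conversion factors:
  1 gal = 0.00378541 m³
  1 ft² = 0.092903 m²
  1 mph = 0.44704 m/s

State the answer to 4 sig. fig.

133.7 gal

4.081 mph × 0.44704 = 1.82437 m/s
2.985 ft² × 0.092903 = 0.277315 m²
V = v × A × t = 1.82437 m/s × 0.277315 m² × 1 s = 0.505925 m³
0.505925 m³ ÷ (0.00378541 m³/gal) = 133.651 gal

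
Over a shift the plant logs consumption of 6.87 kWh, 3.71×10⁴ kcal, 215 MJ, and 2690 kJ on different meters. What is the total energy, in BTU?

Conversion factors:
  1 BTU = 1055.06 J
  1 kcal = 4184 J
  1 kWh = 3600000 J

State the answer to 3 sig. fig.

6.87 kWh × 3600000 → 2.4732×10⁷ J
3.71×10⁴ kcal × 4184 → 1.55226×10⁸ J
215 MJ × 1000000 → 2.15×10⁸ J
2690 kJ × 1000 → 2.69×10⁶ J
Sum: 2.4732×10⁷ + 1.55226×10⁸ + 2.15×10⁸ + 2.69×10⁶ = 3.97648×10⁸ J
In BTU: 3.97648×10⁸ / 1055.06 = 376896 BTU

3.77×10⁵ BTU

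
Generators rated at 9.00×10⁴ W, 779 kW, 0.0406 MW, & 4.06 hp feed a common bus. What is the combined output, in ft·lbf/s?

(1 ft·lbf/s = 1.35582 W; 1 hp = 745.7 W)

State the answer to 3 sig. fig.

6.73×10⁵ ft·lbf/s

9.00×10⁴ W (already W)
779 kW × 1000 = 779000 W
0.0406 MW × 1000000 = 40600 W
4.06 hp × 745.7 = 3027.54 W
Sum: 90000 + 779000 + 40600 + 3027.54 = 912628 W
In ft·lbf/s: 912628 / 1.35582 = 673119 ft·lbf/s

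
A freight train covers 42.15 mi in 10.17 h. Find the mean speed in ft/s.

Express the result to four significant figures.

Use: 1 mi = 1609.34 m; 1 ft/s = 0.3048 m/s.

6.079 ft/s

42.15 mi × 1609.34 → 67833.7 m
10.17 h × 3600 → 36612 s
v = d / t = 67833.7 m / 36612 s = 1.85277 m/s
1.85277 m/s ÷ (0.3048 m/s/ft/s) = 6.07864 ft/s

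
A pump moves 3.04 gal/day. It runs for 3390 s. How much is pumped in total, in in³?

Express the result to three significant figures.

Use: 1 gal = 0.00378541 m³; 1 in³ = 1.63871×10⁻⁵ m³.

3.04 gal/day → 1.3319×10⁻⁷ m³/s
V = Q × t = 1.3319×10⁻⁷ × 3390 = 4.51514×10⁻⁴ m³
In in³: 4.51514×10⁻⁴ / 1.63871×10⁻⁵ = 27.553 in³

27.6 in³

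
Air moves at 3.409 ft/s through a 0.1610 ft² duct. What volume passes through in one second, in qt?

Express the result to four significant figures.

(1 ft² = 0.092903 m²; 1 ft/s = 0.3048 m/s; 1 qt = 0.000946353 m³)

3.409 ft/s × 0.3048 → 1.03906 m/s
0.1610 ft² × 0.092903 → 0.0149574 m²
V = v × A × t = 1.03906 m/s × 0.0149574 m² × 1 s = 0.0155416 m³
0.0155416 m³ ÷ (0.000946353 m³/qt) = 16.4226 qt

16.42 qt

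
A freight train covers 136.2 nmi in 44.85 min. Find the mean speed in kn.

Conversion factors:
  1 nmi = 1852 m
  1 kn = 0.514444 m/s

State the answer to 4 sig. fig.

136.2 nmi × 1852 = 252242 m
44.85 min × 60 = 2691 s
v = d / t = 252242 m / 2691 s = 93.7354 m/s
93.7354 m/s ÷ (0.514444 m/s/kn) = 182.207 kn

182.2 kn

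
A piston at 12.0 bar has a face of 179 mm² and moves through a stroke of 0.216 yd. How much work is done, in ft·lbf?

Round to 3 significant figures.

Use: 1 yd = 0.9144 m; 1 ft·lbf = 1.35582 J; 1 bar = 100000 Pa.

12.0 bar → 1.2×10⁶ Pa
179 mm² → 1.79×10⁻⁴ m²
F = P × A = 1.2×10⁶ × 1.79×10⁻⁴ = 214.8 N
0.216 yd → 0.19751 m
W = F × d = 214.8 × 0.19751 = 42.4251 J
In ft·lbf: 42.4251 / 1.35582 = 31.2911 ft·lbf

31.3 ft·lbf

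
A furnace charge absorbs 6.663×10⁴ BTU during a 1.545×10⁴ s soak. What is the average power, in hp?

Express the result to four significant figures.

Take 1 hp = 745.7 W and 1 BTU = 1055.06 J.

6.663×10⁴ BTU × 1055.06 = 7.02986×10⁷ J
P = E / t = 7.02986×10⁷ J / 15450 s = 4550.07 W
4550.07 W ÷ (745.7 W/hp) = 6.10174 hp

6.102 hp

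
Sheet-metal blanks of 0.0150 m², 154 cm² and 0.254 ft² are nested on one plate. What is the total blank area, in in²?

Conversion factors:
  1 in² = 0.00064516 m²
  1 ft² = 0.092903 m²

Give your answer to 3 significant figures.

0.0150 m² (already m²)
154 cm² × 0.0001 = 0.0154 m²
0.254 ft² × 0.092903 = 0.0235974 m²
Sum: 0.015 + 0.0154 + 0.0235974 = 0.0539974 m²
In in²: 0.0539974 / 0.00064516 = 83.6961 in²

83.7 in²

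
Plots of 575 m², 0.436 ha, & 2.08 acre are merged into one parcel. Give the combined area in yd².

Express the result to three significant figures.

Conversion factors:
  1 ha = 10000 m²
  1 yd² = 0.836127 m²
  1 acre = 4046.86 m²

575 m² (already m²)
0.436 ha × 10000 = 4360 m²
2.08 acre × 4046.86 = 8417.47 m²
Sum: 575 + 4360 + 8417.47 = 13352.5 m²
In yd²: 13352.5 / 0.836127 = 15969.5 yd²

1.60×10⁴ yd²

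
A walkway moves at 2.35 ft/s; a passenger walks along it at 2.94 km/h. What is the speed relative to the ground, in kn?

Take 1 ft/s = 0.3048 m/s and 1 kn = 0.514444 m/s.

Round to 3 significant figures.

2.98 kn

2.35 ft/s × 0.3048 = 0.71628 m/s
2.94 km/h × (1/3.6) = 0.816667 m/s
Total: 0.71628 + 0.816667 = 1.53295 m/s
In kn: 1.53295 / 0.514444 = 2.97982 kn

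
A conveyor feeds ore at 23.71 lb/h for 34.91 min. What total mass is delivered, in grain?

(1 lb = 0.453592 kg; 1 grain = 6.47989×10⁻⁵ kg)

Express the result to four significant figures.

23.71 lb/h → 0.00298741 kg/s
34.91 min → 2094.6 s
m = ṁ × t = 0.00298741 × 2094.6 = 6.25743 kg
In grain: 6.25743 / 6.47989×10⁻⁵ = 96566.9 grain

9.657×10⁴ grain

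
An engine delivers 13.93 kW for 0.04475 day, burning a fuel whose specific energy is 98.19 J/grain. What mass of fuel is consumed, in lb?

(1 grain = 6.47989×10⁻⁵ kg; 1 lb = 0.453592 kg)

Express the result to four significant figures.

13.93 kW → 13930 W
0.04475 day → 3866.4 s
E = P × t = 13930 × 3866.4 = 5.3859×10⁷ J
98.19 J/grain → 1.5153×10⁶ J/kg
m = E / e_s = 5.3859×10⁷ / 1.5153×10⁶ = 35.5435 kg
In lb: 35.5435 / 0.453592 = 78.3601 lb

78.36 lb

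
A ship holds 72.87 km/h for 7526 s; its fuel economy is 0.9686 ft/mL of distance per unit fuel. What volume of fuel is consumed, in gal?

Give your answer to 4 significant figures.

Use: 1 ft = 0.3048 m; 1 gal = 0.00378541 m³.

136.3 gal

72.87 km/h → 20.2417 m/s
d = v × t = 20.2417 × 7526 = 152339 m
0.9686 ft/mL → 295229 m/m³
V = d / (distance per unit fuel) = 152339 / 295229 = 0.516003 m³
In gal: 0.516003 / 0.00378541 = 136.314 gal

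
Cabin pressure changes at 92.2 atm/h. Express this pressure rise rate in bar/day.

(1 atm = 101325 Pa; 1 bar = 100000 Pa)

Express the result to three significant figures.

2240 bar/day

92.2 atm/h × 101325 Pa/atm ÷ 3600 s/h = 2595.05 Pa/s
2595.05 Pa/s ÷ 100000 Pa/bar × 86400 s/day = 2242.12 bar/day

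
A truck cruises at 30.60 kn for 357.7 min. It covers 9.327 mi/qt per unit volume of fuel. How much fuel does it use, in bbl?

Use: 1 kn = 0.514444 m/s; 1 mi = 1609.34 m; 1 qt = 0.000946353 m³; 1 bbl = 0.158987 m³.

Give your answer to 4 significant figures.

0.1340 bbl

30.60 kn → 15.742 m/s
357.7 min → 21462 s
d = v × t = 15.742 × 21462 = 337855 m
9.327 mi/qt → 1.58612×10⁷ m/m³
V = d / (distance per unit fuel) = 337855 / 1.58612×10⁷ = 0.0213007 m³
In bbl: 0.0213007 / 0.158987 = 0.133978 bbl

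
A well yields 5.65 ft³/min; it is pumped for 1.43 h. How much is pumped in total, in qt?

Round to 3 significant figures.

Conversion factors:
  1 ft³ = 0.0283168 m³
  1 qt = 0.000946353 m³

5.65 ft³/min → 0.0026665 m³/s
1.43 h → 5148 s
V = Q × t = 0.0026665 × 5148 = 13.7271 m³
In qt: 13.7271 / 0.000946353 = 14505.3 qt

1.45×10⁴ qt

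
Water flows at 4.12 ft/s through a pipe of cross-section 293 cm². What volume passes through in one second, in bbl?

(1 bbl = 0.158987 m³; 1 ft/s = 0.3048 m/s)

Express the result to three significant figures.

4.12 ft/s × 0.3048 = 1.25578 m/s
293 cm² × 0.0001 = 0.0293 m²
V = v × A × t = 1.25578 m/s × 0.0293 m² × 1 s = 0.0367944 m³
0.0367944 m³ ÷ (0.158987 m³/bbl) = 0.23143 bbl

0.231 bbl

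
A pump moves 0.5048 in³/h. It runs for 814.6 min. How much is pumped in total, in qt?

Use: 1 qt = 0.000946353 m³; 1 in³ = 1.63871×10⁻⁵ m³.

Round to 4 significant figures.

0.1187 qt

0.5048 in³/h → 2.29784×10⁻⁹ m³/s
814.6 min → 48876 s
V = Q × t = 2.29784×10⁻⁹ × 48876 = 1.12309×10⁻⁴ m³
In qt: 1.12309×10⁻⁴ / 0.000946353 = 0.118676 qt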